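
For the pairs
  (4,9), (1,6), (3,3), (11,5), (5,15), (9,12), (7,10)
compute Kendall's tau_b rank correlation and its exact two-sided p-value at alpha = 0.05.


Step 1: Enumerate the 21 unordered pairs (i,j) with i<j and classify each by sign(x_j-x_i) * sign(y_j-y_i).
  (1,2):dx=-3,dy=-3->C; (1,3):dx=-1,dy=-6->C; (1,4):dx=+7,dy=-4->D; (1,5):dx=+1,dy=+6->C
  (1,6):dx=+5,dy=+3->C; (1,7):dx=+3,dy=+1->C; (2,3):dx=+2,dy=-3->D; (2,4):dx=+10,dy=-1->D
  (2,5):dx=+4,dy=+9->C; (2,6):dx=+8,dy=+6->C; (2,7):dx=+6,dy=+4->C; (3,4):dx=+8,dy=+2->C
  (3,5):dx=+2,dy=+12->C; (3,6):dx=+6,dy=+9->C; (3,7):dx=+4,dy=+7->C; (4,5):dx=-6,dy=+10->D
  (4,6):dx=-2,dy=+7->D; (4,7):dx=-4,dy=+5->D; (5,6):dx=+4,dy=-3->D; (5,7):dx=+2,dy=-5->D
  (6,7):dx=-2,dy=-2->C
Step 2: C = 13, D = 8, total pairs = 21.
Step 3: tau = (C - D)/(n(n-1)/2) = (13 - 8)/21 = 0.238095.
Step 4: Exact two-sided p-value (enumerate n! = 5040 permutations of y under H0): p = 0.561905.
Step 5: alpha = 0.05. fail to reject H0.

tau_b = 0.2381 (C=13, D=8), p = 0.561905, fail to reject H0.


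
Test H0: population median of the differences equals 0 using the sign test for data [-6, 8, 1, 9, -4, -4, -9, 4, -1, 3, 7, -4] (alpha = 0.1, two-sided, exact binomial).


Step 1: Discard zero differences. Original n = 12; n_eff = number of nonzero differences = 12.
Nonzero differences (with sign): -6, +8, +1, +9, -4, -4, -9, +4, -1, +3, +7, -4
Step 2: Count signs: positive = 6, negative = 6.
Step 3: Under H0: P(positive) = 0.5, so the number of positives S ~ Bin(12, 0.5).
Step 4: Two-sided exact p-value = sum of Bin(12,0.5) probabilities at or below the observed probability = 1.000000.
Step 5: alpha = 0.1. fail to reject H0.

n_eff = 12, pos = 6, neg = 6, p = 1.000000, fail to reject H0.


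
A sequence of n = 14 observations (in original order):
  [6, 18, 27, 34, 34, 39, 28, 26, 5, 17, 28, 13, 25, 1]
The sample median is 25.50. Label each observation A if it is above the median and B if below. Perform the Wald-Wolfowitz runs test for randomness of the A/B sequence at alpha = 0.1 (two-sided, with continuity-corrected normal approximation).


Step 1: Compute median = 25.50; label A = above, B = below.
Labels in order: BBAAAAAABBABBB  (n_A = 7, n_B = 7)
Step 2: Count runs R = 5.
Step 3: Under H0 (random ordering), E[R] = 2*n_A*n_B/(n_A+n_B) + 1 = 2*7*7/14 + 1 = 8.0000.
        Var[R] = 2*n_A*n_B*(2*n_A*n_B - n_A - n_B) / ((n_A+n_B)^2 * (n_A+n_B-1)) = 8232/2548 = 3.2308.
        SD[R] = 1.7974.
Step 4: Continuity-corrected z = (R + 0.5 - E[R]) / SD[R] = (5 + 0.5 - 8.0000) / 1.7974 = -1.3909.
Step 5: Two-sided p-value via normal approximation = 2*(1 - Phi(|z|)) = 0.164264.
Step 6: alpha = 0.1. fail to reject H0.

R = 5, z = -1.3909, p = 0.164264, fail to reject H0.


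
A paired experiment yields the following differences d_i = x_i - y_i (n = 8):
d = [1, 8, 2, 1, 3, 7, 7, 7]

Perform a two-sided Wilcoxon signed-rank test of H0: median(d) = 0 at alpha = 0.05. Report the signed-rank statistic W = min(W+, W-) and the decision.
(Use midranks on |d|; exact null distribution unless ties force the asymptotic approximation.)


Step 1: Drop any zero differences (none here) and take |d_i|.
|d| = [1, 8, 2, 1, 3, 7, 7, 7]
Step 2: Midrank |d_i| (ties get averaged ranks).
ranks: |1|->1.5, |8|->8, |2|->3, |1|->1.5, |3|->4, |7|->6, |7|->6, |7|->6
Step 3: Attach original signs; sum ranks with positive sign and with negative sign.
W+ = 1.5 + 8 + 3 + 1.5 + 4 + 6 + 6 + 6 = 36
W- = 0 = 0
(Check: W+ + W- = 36 should equal n(n+1)/2 = 36.)
Step 4: Test statistic W = min(W+, W-) = 0.
Step 5: Ties in |d|, so use the tie-corrected normal approximation.
        E[W] = n(n+1)/4 = 8*9/4 = 18.
        Tie groups: |d|=1 (t=2), |d|=7 (t=3); sum(t^3 - t) = 30.
        Var[W] = n(n+1)(2n+1)/24 - sum(t^3-t)/48 = 1224/24 - 30/48 = 50.375.
        z = (W - E[W]) / sqrt(Var[W]) = (0 - 18) / 7.0975 = -2.5361.
        Two-sided p = 2*Phi(z) = 0.011210.
Step 6: alpha = 0.05. reject H0.

W+ = 36, W- = 0, W = min = 0, p = 0.011210, reject H0.


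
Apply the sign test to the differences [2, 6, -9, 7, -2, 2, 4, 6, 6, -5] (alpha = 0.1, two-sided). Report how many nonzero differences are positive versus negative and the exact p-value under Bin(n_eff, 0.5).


Step 1: Discard zero differences. Original n = 10; n_eff = number of nonzero differences = 10.
Nonzero differences (with sign): +2, +6, -9, +7, -2, +2, +4, +6, +6, -5
Step 2: Count signs: positive = 7, negative = 3.
Step 3: Under H0: P(positive) = 0.5, so the number of positives S ~ Bin(10, 0.5).
Step 4: Two-sided exact p-value = sum of Bin(10,0.5) probabilities at or below the observed probability = 0.343750.
Step 5: alpha = 0.1. fail to reject H0.

n_eff = 10, pos = 7, neg = 3, p = 0.343750, fail to reject H0.


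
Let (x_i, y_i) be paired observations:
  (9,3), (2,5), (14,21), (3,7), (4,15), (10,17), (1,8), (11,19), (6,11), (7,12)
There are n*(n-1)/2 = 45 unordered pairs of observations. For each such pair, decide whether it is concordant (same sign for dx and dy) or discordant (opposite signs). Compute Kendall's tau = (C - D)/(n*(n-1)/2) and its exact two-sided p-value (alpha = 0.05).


Step 1: Enumerate the 45 unordered pairs (i,j) with i<j and classify each by sign(x_j-x_i) * sign(y_j-y_i).
  (1,2):dx=-7,dy=+2->D; (1,3):dx=+5,dy=+18->C; (1,4):dx=-6,dy=+4->D; (1,5):dx=-5,dy=+12->D
  (1,6):dx=+1,dy=+14->C; (1,7):dx=-8,dy=+5->D; (1,8):dx=+2,dy=+16->C; (1,9):dx=-3,dy=+8->D
  (1,10):dx=-2,dy=+9->D; (2,3):dx=+12,dy=+16->C; (2,4):dx=+1,dy=+2->C; (2,5):dx=+2,dy=+10->C
  (2,6):dx=+8,dy=+12->C; (2,7):dx=-1,dy=+3->D; (2,8):dx=+9,dy=+14->C; (2,9):dx=+4,dy=+6->C
  (2,10):dx=+5,dy=+7->C; (3,4):dx=-11,dy=-14->C; (3,5):dx=-10,dy=-6->C; (3,6):dx=-4,dy=-4->C
  (3,7):dx=-13,dy=-13->C; (3,8):dx=-3,dy=-2->C; (3,9):dx=-8,dy=-10->C; (3,10):dx=-7,dy=-9->C
  (4,5):dx=+1,dy=+8->C; (4,6):dx=+7,dy=+10->C; (4,7):dx=-2,dy=+1->D; (4,8):dx=+8,dy=+12->C
  (4,9):dx=+3,dy=+4->C; (4,10):dx=+4,dy=+5->C; (5,6):dx=+6,dy=+2->C; (5,7):dx=-3,dy=-7->C
  (5,8):dx=+7,dy=+4->C; (5,9):dx=+2,dy=-4->D; (5,10):dx=+3,dy=-3->D; (6,7):dx=-9,dy=-9->C
  (6,8):dx=+1,dy=+2->C; (6,9):dx=-4,dy=-6->C; (6,10):dx=-3,dy=-5->C; (7,8):dx=+10,dy=+11->C
  (7,9):dx=+5,dy=+3->C; (7,10):dx=+6,dy=+4->C; (8,9):dx=-5,dy=-8->C; (8,10):dx=-4,dy=-7->C
  (9,10):dx=+1,dy=+1->C
Step 2: C = 35, D = 10, total pairs = 45.
Step 3: tau = (C - D)/(n(n-1)/2) = (35 - 10)/45 = 0.555556.
Step 4: Exact two-sided p-value (enumerate n! = 3628800 permutations of y under H0): p = 0.028609.
Step 5: alpha = 0.05. reject H0.

tau_b = 0.5556 (C=35, D=10), p = 0.028609, reject H0.


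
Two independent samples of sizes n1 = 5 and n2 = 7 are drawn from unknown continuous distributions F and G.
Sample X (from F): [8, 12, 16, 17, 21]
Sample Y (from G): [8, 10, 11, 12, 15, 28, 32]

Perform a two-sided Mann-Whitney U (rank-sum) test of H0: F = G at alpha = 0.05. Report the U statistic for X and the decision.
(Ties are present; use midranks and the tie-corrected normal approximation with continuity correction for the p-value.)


Step 1: Combine and sort all 12 observations; assign midranks.
sorted (value, group): (8,X), (8,Y), (10,Y), (11,Y), (12,X), (12,Y), (15,Y), (16,X), (17,X), (21,X), (28,Y), (32,Y)
ranks: 8->1.5, 8->1.5, 10->3, 11->4, 12->5.5, 12->5.5, 15->7, 16->8, 17->9, 21->10, 28->11, 32->12
Step 2: Rank sum for X: R1 = 1.5 + 5.5 + 8 + 9 + 10 = 34.
Step 3: U_X = R1 - n1(n1+1)/2 = 34 - 5*6/2 = 34 - 15 = 19.
       U_Y = n1*n2 - U_X = 35 - 19 = 16.
Step 4: Ties are present, so use the tie-corrected normal approximation (with continuity correction) for the p-value.
Step 5: p-value = 0.870542; compare to alpha = 0.05. fail to reject H0.

U_X = 19, p = 0.870542, fail to reject H0 at alpha = 0.05.


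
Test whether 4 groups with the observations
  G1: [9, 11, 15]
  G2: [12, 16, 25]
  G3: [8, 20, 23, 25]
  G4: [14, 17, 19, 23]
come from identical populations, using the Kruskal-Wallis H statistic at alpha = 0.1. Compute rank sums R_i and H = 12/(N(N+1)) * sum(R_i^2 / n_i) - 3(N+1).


Step 1: Combine all N = 14 observations and assign midranks.
sorted (value, group, rank): (8,G3,1), (9,G1,2), (11,G1,3), (12,G2,4), (14,G4,5), (15,G1,6), (16,G2,7), (17,G4,8), (19,G4,9), (20,G3,10), (23,G3,11.5), (23,G4,11.5), (25,G2,13.5), (25,G3,13.5)
Step 2: Sum ranks within each group.
R_1 = 11 (n_1 = 3)
R_2 = 24.5 (n_2 = 3)
R_3 = 36 (n_3 = 4)
R_4 = 33.5 (n_4 = 4)
Step 3: H = 12/(N(N+1)) * sum(R_i^2/n_i) - 3(N+1)
     = 12/(14*15) * (11^2/3 + 24.5^2/3 + 36^2/4 + 33.5^2/4) - 3*15
     = 0.057143 * 844.979 - 45
     = 3.284524.
Step 4: Ties present; correction factor C = 1 - 12/(14^3 - 14) = 0.995604. Corrected H = 3.284524 / 0.995604 = 3.299025.
Step 5: Under H0, H ~ chi^2(3); p-value = 0.347778.
Step 6: alpha = 0.1. fail to reject H0.

H = 3.2990, df = 3, p = 0.347778, fail to reject H0.


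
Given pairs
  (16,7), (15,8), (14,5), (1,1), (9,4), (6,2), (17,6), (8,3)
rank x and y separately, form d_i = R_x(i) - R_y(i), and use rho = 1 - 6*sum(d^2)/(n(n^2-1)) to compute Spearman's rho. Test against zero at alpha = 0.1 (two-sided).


Step 1: Rank x and y separately (midranks; no ties here).
rank(x): 16->7, 15->6, 14->5, 1->1, 9->4, 6->2, 17->8, 8->3
rank(y): 7->7, 8->8, 5->5, 1->1, 4->4, 2->2, 6->6, 3->3
Step 2: d_i = R_x(i) - R_y(i); compute d_i^2.
  (7-7)^2=0, (6-8)^2=4, (5-5)^2=0, (1-1)^2=0, (4-4)^2=0, (2-2)^2=0, (8-6)^2=4, (3-3)^2=0
sum(d^2) = 8.
Step 3: rho = 1 - 6*8 / (8*(8^2 - 1)) = 1 - 48/504 = 0.904762.
Step 4: Under H0, t = rho * sqrt((n-2)/(1-rho^2)) = 5.2034 ~ t(6).
Step 5: Two-sided p-value from the t-distribution with 6 df = 0.002008.
Step 6: alpha = 0.1. reject H0.

rho = 0.9048, p = 0.002008, reject H0 at alpha = 0.1.


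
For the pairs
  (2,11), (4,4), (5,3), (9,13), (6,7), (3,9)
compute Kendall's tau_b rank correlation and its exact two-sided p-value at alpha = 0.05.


Step 1: Enumerate the 15 unordered pairs (i,j) with i<j and classify each by sign(x_j-x_i) * sign(y_j-y_i).
  (1,2):dx=+2,dy=-7->D; (1,3):dx=+3,dy=-8->D; (1,4):dx=+7,dy=+2->C; (1,5):dx=+4,dy=-4->D
  (1,6):dx=+1,dy=-2->D; (2,3):dx=+1,dy=-1->D; (2,4):dx=+5,dy=+9->C; (2,5):dx=+2,dy=+3->C
  (2,6):dx=-1,dy=+5->D; (3,4):dx=+4,dy=+10->C; (3,5):dx=+1,dy=+4->C; (3,6):dx=-2,dy=+6->D
  (4,5):dx=-3,dy=-6->C; (4,6):dx=-6,dy=-4->C; (5,6):dx=-3,dy=+2->D
Step 2: C = 7, D = 8, total pairs = 15.
Step 3: tau = (C - D)/(n(n-1)/2) = (7 - 8)/15 = -0.066667.
Step 4: Exact two-sided p-value (enumerate n! = 720 permutations of y under H0): p = 1.000000.
Step 5: alpha = 0.05. fail to reject H0.

tau_b = -0.0667 (C=7, D=8), p = 1.000000, fail to reject H0.


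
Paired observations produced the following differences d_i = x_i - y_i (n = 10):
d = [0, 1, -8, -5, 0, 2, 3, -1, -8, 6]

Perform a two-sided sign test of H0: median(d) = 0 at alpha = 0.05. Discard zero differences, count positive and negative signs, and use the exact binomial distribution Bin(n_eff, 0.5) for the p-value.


Step 1: Discard zero differences. Original n = 10; n_eff = number of nonzero differences = 8.
Nonzero differences (with sign): +1, -8, -5, +2, +3, -1, -8, +6
Step 2: Count signs: positive = 4, negative = 4.
Step 3: Under H0: P(positive) = 0.5, so the number of positives S ~ Bin(8, 0.5).
Step 4: Two-sided exact p-value = sum of Bin(8,0.5) probabilities at or below the observed probability = 1.000000.
Step 5: alpha = 0.05. fail to reject H0.

n_eff = 8, pos = 4, neg = 4, p = 1.000000, fail to reject H0.


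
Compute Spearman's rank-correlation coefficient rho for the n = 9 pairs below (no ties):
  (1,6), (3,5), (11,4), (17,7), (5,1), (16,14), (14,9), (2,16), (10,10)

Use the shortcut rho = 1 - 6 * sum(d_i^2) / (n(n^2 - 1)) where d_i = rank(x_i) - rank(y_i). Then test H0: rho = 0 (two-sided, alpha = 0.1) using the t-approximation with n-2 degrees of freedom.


Step 1: Rank x and y separately (midranks; no ties here).
rank(x): 1->1, 3->3, 11->6, 17->9, 5->4, 16->8, 14->7, 2->2, 10->5
rank(y): 6->4, 5->3, 4->2, 7->5, 1->1, 14->8, 9->6, 16->9, 10->7
Step 2: d_i = R_x(i) - R_y(i); compute d_i^2.
  (1-4)^2=9, (3-3)^2=0, (6-2)^2=16, (9-5)^2=16, (4-1)^2=9, (8-8)^2=0, (7-6)^2=1, (2-9)^2=49, (5-7)^2=4
sum(d^2) = 104.
Step 3: rho = 1 - 6*104 / (9*(9^2 - 1)) = 1 - 624/720 = 0.133333.
Step 4: Under H0, t = rho * sqrt((n-2)/(1-rho^2)) = 0.3559 ~ t(7).
Step 5: Two-sided p-value from the t-distribution with 7 df = 0.732368.
Step 6: alpha = 0.1. fail to reject H0.

rho = 0.1333, p = 0.732368, fail to reject H0 at alpha = 0.1.


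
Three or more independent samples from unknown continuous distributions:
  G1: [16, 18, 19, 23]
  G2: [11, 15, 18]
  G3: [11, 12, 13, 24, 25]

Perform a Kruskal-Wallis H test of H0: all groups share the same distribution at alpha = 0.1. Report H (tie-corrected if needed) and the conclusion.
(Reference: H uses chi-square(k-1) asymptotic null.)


Step 1: Combine all N = 12 observations and assign midranks.
sorted (value, group, rank): (11,G2,1.5), (11,G3,1.5), (12,G3,3), (13,G3,4), (15,G2,5), (16,G1,6), (18,G1,7.5), (18,G2,7.5), (19,G1,9), (23,G1,10), (24,G3,11), (25,G3,12)
Step 2: Sum ranks within each group.
R_1 = 32.5 (n_1 = 4)
R_2 = 14 (n_2 = 3)
R_3 = 31.5 (n_3 = 5)
Step 3: H = 12/(N(N+1)) * sum(R_i^2/n_i) - 3(N+1)
     = 12/(12*13) * (32.5^2/4 + 14^2/3 + 31.5^2/5) - 3*13
     = 0.076923 * 527.846 - 39
     = 1.603526.
Step 4: Ties present; correction factor C = 1 - 12/(12^3 - 12) = 0.993007. Corrected H = 1.603526 / 0.993007 = 1.614818.
Step 5: Under H0, H ~ chi^2(2); p-value = 0.446012.
Step 6: alpha = 0.1. fail to reject H0.

H = 1.6148, df = 2, p = 0.446012, fail to reject H0.


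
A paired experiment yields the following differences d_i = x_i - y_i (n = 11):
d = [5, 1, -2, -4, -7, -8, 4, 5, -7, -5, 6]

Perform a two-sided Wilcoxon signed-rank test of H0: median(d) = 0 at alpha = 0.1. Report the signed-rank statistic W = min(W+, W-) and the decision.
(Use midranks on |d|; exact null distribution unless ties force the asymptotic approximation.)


Step 1: Drop any zero differences (none here) and take |d_i|.
|d| = [5, 1, 2, 4, 7, 8, 4, 5, 7, 5, 6]
Step 2: Midrank |d_i| (ties get averaged ranks).
ranks: |5|->6, |1|->1, |2|->2, |4|->3.5, |7|->9.5, |8|->11, |4|->3.5, |5|->6, |7|->9.5, |5|->6, |6|->8
Step 3: Attach original signs; sum ranks with positive sign and with negative sign.
W+ = 6 + 1 + 3.5 + 6 + 8 = 24.5
W- = 2 + 3.5 + 9.5 + 11 + 9.5 + 6 = 41.5
(Check: W+ + W- = 66 should equal n(n+1)/2 = 66.)
Step 4: Test statistic W = min(W+, W-) = 24.5.
Step 5: Ties in |d|, so use the tie-corrected normal approximation.
        E[W] = n(n+1)/4 = 11*12/4 = 33.
        Tie groups: |d|=4 (t=2), |d|=5 (t=3), |d|=7 (t=2); sum(t^3 - t) = 36.
        Var[W] = n(n+1)(2n+1)/24 - sum(t^3-t)/48 = 3036/24 - 36/48 = 125.75.
        z = (W - E[W]) / sqrt(Var[W]) = (24.5 - 33) / 11.2138 = -0.7580.
        Two-sided p = 2*Phi(z) = 0.448455.
Step 6: alpha = 0.1. fail to reject H0.

W+ = 24.5, W- = 41.5, W = min = 24.5, p = 0.448455, fail to reject H0.


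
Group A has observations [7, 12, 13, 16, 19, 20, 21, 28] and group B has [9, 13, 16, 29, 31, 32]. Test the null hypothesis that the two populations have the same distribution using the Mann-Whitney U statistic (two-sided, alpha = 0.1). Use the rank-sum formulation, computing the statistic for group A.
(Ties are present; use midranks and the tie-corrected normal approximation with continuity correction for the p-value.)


Step 1: Combine and sort all 14 observations; assign midranks.
sorted (value, group): (7,X), (9,Y), (12,X), (13,X), (13,Y), (16,X), (16,Y), (19,X), (20,X), (21,X), (28,X), (29,Y), (31,Y), (32,Y)
ranks: 7->1, 9->2, 12->3, 13->4.5, 13->4.5, 16->6.5, 16->6.5, 19->8, 20->9, 21->10, 28->11, 29->12, 31->13, 32->14
Step 2: Rank sum for X: R1 = 1 + 3 + 4.5 + 6.5 + 8 + 9 + 10 + 11 = 53.
Step 3: U_X = R1 - n1(n1+1)/2 = 53 - 8*9/2 = 53 - 36 = 17.
       U_Y = n1*n2 - U_X = 48 - 17 = 31.
Step 4: Ties are present, so use the tie-corrected normal approximation (with continuity correction) for the p-value.
Step 5: p-value = 0.400350; compare to alpha = 0.1. fail to reject H0.

U_X = 17, p = 0.400350, fail to reject H0 at alpha = 0.1.


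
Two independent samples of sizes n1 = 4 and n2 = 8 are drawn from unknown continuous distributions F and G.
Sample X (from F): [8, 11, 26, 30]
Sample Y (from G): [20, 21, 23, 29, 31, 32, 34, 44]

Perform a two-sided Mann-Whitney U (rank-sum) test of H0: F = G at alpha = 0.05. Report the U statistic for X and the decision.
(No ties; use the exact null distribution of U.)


Step 1: Combine and sort all 12 observations; assign midranks.
sorted (value, group): (8,X), (11,X), (20,Y), (21,Y), (23,Y), (26,X), (29,Y), (30,X), (31,Y), (32,Y), (34,Y), (44,Y)
ranks: 8->1, 11->2, 20->3, 21->4, 23->5, 26->6, 29->7, 30->8, 31->9, 32->10, 34->11, 44->12
Step 2: Rank sum for X: R1 = 1 + 2 + 6 + 8 = 17.
Step 3: U_X = R1 - n1(n1+1)/2 = 17 - 4*5/2 = 17 - 10 = 7.
       U_Y = n1*n2 - U_X = 32 - 7 = 25.
Step 4: No ties, so the exact null distribution of U (based on enumerating the C(12,4) = 495 equally likely rank assignments) gives the two-sided p-value.
Step 5: p-value = 0.153535; compare to alpha = 0.05. fail to reject H0.

U_X = 7, p = 0.153535, fail to reject H0 at alpha = 0.05.


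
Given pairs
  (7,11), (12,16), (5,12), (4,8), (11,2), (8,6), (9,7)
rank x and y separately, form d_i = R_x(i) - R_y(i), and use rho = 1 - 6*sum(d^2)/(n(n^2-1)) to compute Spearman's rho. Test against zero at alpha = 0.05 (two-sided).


Step 1: Rank x and y separately (midranks; no ties here).
rank(x): 7->3, 12->7, 5->2, 4->1, 11->6, 8->4, 9->5
rank(y): 11->5, 16->7, 12->6, 8->4, 2->1, 6->2, 7->3
Step 2: d_i = R_x(i) - R_y(i); compute d_i^2.
  (3-5)^2=4, (7-7)^2=0, (2-6)^2=16, (1-4)^2=9, (6-1)^2=25, (4-2)^2=4, (5-3)^2=4
sum(d^2) = 62.
Step 3: rho = 1 - 6*62 / (7*(7^2 - 1)) = 1 - 372/336 = -0.107143.
Step 4: Under H0, t = rho * sqrt((n-2)/(1-rho^2)) = -0.2410 ~ t(5).
Step 5: Two-sided p-value from the t-distribution with 5 df = 0.819151.
Step 6: alpha = 0.05. fail to reject H0.

rho = -0.1071, p = 0.819151, fail to reject H0 at alpha = 0.05.


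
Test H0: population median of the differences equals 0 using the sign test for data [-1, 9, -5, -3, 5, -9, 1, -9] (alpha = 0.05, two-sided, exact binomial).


Step 1: Discard zero differences. Original n = 8; n_eff = number of nonzero differences = 8.
Nonzero differences (with sign): -1, +9, -5, -3, +5, -9, +1, -9
Step 2: Count signs: positive = 3, negative = 5.
Step 3: Under H0: P(positive) = 0.5, so the number of positives S ~ Bin(8, 0.5).
Step 4: Two-sided exact p-value = sum of Bin(8,0.5) probabilities at or below the observed probability = 0.726562.
Step 5: alpha = 0.05. fail to reject H0.

n_eff = 8, pos = 3, neg = 5, p = 0.726562, fail to reject H0.


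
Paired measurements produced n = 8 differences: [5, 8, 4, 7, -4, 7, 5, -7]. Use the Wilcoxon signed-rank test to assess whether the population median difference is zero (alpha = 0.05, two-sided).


Step 1: Drop any zero differences (none here) and take |d_i|.
|d| = [5, 8, 4, 7, 4, 7, 5, 7]
Step 2: Midrank |d_i| (ties get averaged ranks).
ranks: |5|->3.5, |8|->8, |4|->1.5, |7|->6, |4|->1.5, |7|->6, |5|->3.5, |7|->6
Step 3: Attach original signs; sum ranks with positive sign and with negative sign.
W+ = 3.5 + 8 + 1.5 + 6 + 6 + 3.5 = 28.5
W- = 1.5 + 6 = 7.5
(Check: W+ + W- = 36 should equal n(n+1)/2 = 36.)
Step 4: Test statistic W = min(W+, W-) = 7.5.
Step 5: Ties in |d|, so use the tie-corrected normal approximation.
        E[W] = n(n+1)/4 = 8*9/4 = 18.
        Tie groups: |d|=4 (t=2), |d|=5 (t=2), |d|=7 (t=3); sum(t^3 - t) = 36.
        Var[W] = n(n+1)(2n+1)/24 - sum(t^3-t)/48 = 1224/24 - 36/48 = 50.25.
        z = (W - E[W]) / sqrt(Var[W]) = (7.5 - 18) / 7.0887 = -1.4812.
        Two-sided p = 2*Phi(z) = 0.138546.
Step 6: alpha = 0.05. fail to reject H0.

W+ = 28.5, W- = 7.5, W = min = 7.5, p = 0.138546, fail to reject H0.


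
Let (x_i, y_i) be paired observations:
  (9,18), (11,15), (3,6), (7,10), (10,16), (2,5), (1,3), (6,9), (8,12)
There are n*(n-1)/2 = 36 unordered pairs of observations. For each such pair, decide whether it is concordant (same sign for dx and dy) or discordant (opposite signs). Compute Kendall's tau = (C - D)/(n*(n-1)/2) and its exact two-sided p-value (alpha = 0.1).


Step 1: Enumerate the 36 unordered pairs (i,j) with i<j and classify each by sign(x_j-x_i) * sign(y_j-y_i).
  (1,2):dx=+2,dy=-3->D; (1,3):dx=-6,dy=-12->C; (1,4):dx=-2,dy=-8->C; (1,5):dx=+1,dy=-2->D
  (1,6):dx=-7,dy=-13->C; (1,7):dx=-8,dy=-15->C; (1,8):dx=-3,dy=-9->C; (1,9):dx=-1,dy=-6->C
  (2,3):dx=-8,dy=-9->C; (2,4):dx=-4,dy=-5->C; (2,5):dx=-1,dy=+1->D; (2,6):dx=-9,dy=-10->C
  (2,7):dx=-10,dy=-12->C; (2,8):dx=-5,dy=-6->C; (2,9):dx=-3,dy=-3->C; (3,4):dx=+4,dy=+4->C
  (3,5):dx=+7,dy=+10->C; (3,6):dx=-1,dy=-1->C; (3,7):dx=-2,dy=-3->C; (3,8):dx=+3,dy=+3->C
  (3,9):dx=+5,dy=+6->C; (4,5):dx=+3,dy=+6->C; (4,6):dx=-5,dy=-5->C; (4,7):dx=-6,dy=-7->C
  (4,8):dx=-1,dy=-1->C; (4,9):dx=+1,dy=+2->C; (5,6):dx=-8,dy=-11->C; (5,7):dx=-9,dy=-13->C
  (5,8):dx=-4,dy=-7->C; (5,9):dx=-2,dy=-4->C; (6,7):dx=-1,dy=-2->C; (6,8):dx=+4,dy=+4->C
  (6,9):dx=+6,dy=+7->C; (7,8):dx=+5,dy=+6->C; (7,9):dx=+7,dy=+9->C; (8,9):dx=+2,dy=+3->C
Step 2: C = 33, D = 3, total pairs = 36.
Step 3: tau = (C - D)/(n(n-1)/2) = (33 - 3)/36 = 0.833333.
Step 4: Exact two-sided p-value (enumerate n! = 362880 permutations of y under H0): p = 0.000854.
Step 5: alpha = 0.1. reject H0.

tau_b = 0.8333 (C=33, D=3), p = 0.000854, reject H0.


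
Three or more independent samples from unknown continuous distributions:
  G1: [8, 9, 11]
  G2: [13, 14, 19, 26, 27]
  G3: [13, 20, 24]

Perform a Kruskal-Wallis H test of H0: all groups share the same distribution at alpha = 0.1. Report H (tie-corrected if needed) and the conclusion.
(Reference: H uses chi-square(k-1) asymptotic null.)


Step 1: Combine all N = 11 observations and assign midranks.
sorted (value, group, rank): (8,G1,1), (9,G1,2), (11,G1,3), (13,G2,4.5), (13,G3,4.5), (14,G2,6), (19,G2,7), (20,G3,8), (24,G3,9), (26,G2,10), (27,G2,11)
Step 2: Sum ranks within each group.
R_1 = 6 (n_1 = 3)
R_2 = 38.5 (n_2 = 5)
R_3 = 21.5 (n_3 = 3)
Step 3: H = 12/(N(N+1)) * sum(R_i^2/n_i) - 3(N+1)
     = 12/(11*12) * (6^2/3 + 38.5^2/5 + 21.5^2/3) - 3*12
     = 0.090909 * 462.533 - 36
     = 6.048485.
Step 4: Ties present; correction factor C = 1 - 6/(11^3 - 11) = 0.995455. Corrected H = 6.048485 / 0.995455 = 6.076104.
Step 5: Under H0, H ~ chi^2(2); p-value = 0.047928.
Step 6: alpha = 0.1. reject H0.

H = 6.0761, df = 2, p = 0.047928, reject H0.


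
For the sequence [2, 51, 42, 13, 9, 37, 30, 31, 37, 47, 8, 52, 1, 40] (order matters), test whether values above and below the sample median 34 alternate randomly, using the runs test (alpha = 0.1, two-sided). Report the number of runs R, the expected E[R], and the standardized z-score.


Step 1: Compute median = 34; label A = above, B = below.
Labels in order: BAABBABBAABABA  (n_A = 7, n_B = 7)
Step 2: Count runs R = 10.
Step 3: Under H0 (random ordering), E[R] = 2*n_A*n_B/(n_A+n_B) + 1 = 2*7*7/14 + 1 = 8.0000.
        Var[R] = 2*n_A*n_B*(2*n_A*n_B - n_A - n_B) / ((n_A+n_B)^2 * (n_A+n_B-1)) = 8232/2548 = 3.2308.
        SD[R] = 1.7974.
Step 4: Continuity-corrected z = (R - 0.5 - E[R]) / SD[R] = (10 - 0.5 - 8.0000) / 1.7974 = 0.8345.
Step 5: Two-sided p-value via normal approximation = 2*(1 - Phi(|z|)) = 0.403986.
Step 6: alpha = 0.1. fail to reject H0.

R = 10, z = 0.8345, p = 0.403986, fail to reject H0.


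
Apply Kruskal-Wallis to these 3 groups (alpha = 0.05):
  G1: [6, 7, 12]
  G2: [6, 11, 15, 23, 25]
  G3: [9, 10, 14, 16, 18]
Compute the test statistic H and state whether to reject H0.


Step 1: Combine all N = 13 observations and assign midranks.
sorted (value, group, rank): (6,G1,1.5), (6,G2,1.5), (7,G1,3), (9,G3,4), (10,G3,5), (11,G2,6), (12,G1,7), (14,G3,8), (15,G2,9), (16,G3,10), (18,G3,11), (23,G2,12), (25,G2,13)
Step 2: Sum ranks within each group.
R_1 = 11.5 (n_1 = 3)
R_2 = 41.5 (n_2 = 5)
R_3 = 38 (n_3 = 5)
Step 3: H = 12/(N(N+1)) * sum(R_i^2/n_i) - 3(N+1)
     = 12/(13*14) * (11.5^2/3 + 41.5^2/5 + 38^2/5) - 3*14
     = 0.065934 * 677.333 - 42
     = 2.659341.
Step 4: Ties present; correction factor C = 1 - 6/(13^3 - 13) = 0.997253. Corrected H = 2.659341 / 0.997253 = 2.666667.
Step 5: Under H0, H ~ chi^2(2); p-value = 0.263597.
Step 6: alpha = 0.05. fail to reject H0.

H = 2.6667, df = 2, p = 0.263597, fail to reject H0.


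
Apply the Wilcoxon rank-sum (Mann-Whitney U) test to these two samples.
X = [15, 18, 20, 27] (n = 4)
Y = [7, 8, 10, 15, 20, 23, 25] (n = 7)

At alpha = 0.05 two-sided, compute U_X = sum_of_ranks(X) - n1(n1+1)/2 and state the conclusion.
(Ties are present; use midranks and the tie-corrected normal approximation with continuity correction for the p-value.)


Step 1: Combine and sort all 11 observations; assign midranks.
sorted (value, group): (7,Y), (8,Y), (10,Y), (15,X), (15,Y), (18,X), (20,X), (20,Y), (23,Y), (25,Y), (27,X)
ranks: 7->1, 8->2, 10->3, 15->4.5, 15->4.5, 18->6, 20->7.5, 20->7.5, 23->9, 25->10, 27->11
Step 2: Rank sum for X: R1 = 4.5 + 6 + 7.5 + 11 = 29.
Step 3: U_X = R1 - n1(n1+1)/2 = 29 - 4*5/2 = 29 - 10 = 19.
       U_Y = n1*n2 - U_X = 28 - 19 = 9.
Step 4: Ties are present, so use the tie-corrected normal approximation (with continuity correction) for the p-value.
Step 5: p-value = 0.392932; compare to alpha = 0.05. fail to reject H0.

U_X = 19, p = 0.392932, fail to reject H0 at alpha = 0.05.


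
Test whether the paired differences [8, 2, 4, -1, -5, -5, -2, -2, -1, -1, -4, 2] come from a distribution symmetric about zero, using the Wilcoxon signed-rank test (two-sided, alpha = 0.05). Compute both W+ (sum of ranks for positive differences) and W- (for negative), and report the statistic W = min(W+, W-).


Step 1: Drop any zero differences (none here) and take |d_i|.
|d| = [8, 2, 4, 1, 5, 5, 2, 2, 1, 1, 4, 2]
Step 2: Midrank |d_i| (ties get averaged ranks).
ranks: |8|->12, |2|->5.5, |4|->8.5, |1|->2, |5|->10.5, |5|->10.5, |2|->5.5, |2|->5.5, |1|->2, |1|->2, |4|->8.5, |2|->5.5
Step 3: Attach original signs; sum ranks with positive sign and with negative sign.
W+ = 12 + 5.5 + 8.5 + 5.5 = 31.5
W- = 2 + 10.5 + 10.5 + 5.5 + 5.5 + 2 + 2 + 8.5 = 46.5
(Check: W+ + W- = 78 should equal n(n+1)/2 = 78.)
Step 4: Test statistic W = min(W+, W-) = 31.5.
Step 5: Ties in |d|, so use the tie-corrected normal approximation.
        E[W] = n(n+1)/4 = 12*13/4 = 39.
        Tie groups: |d|=1 (t=3), |d|=2 (t=4), |d|=4 (t=2), |d|=5 (t=2); sum(t^3 - t) = 96.
        Var[W] = n(n+1)(2n+1)/24 - sum(t^3-t)/48 = 3900/24 - 96/48 = 160.5.
        z = (W - E[W]) / sqrt(Var[W]) = (31.5 - 39) / 12.6689 = -0.5920.
        Two-sided p = 2*Phi(z) = 0.553849.
Step 6: alpha = 0.05. fail to reject H0.

W+ = 31.5, W- = 46.5, W = min = 31.5, p = 0.553849, fail to reject H0.


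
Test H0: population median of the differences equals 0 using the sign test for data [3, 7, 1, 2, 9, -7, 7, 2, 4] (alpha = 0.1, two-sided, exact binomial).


Step 1: Discard zero differences. Original n = 9; n_eff = number of nonzero differences = 9.
Nonzero differences (with sign): +3, +7, +1, +2, +9, -7, +7, +2, +4
Step 2: Count signs: positive = 8, negative = 1.
Step 3: Under H0: P(positive) = 0.5, so the number of positives S ~ Bin(9, 0.5).
Step 4: Two-sided exact p-value = sum of Bin(9,0.5) probabilities at or below the observed probability = 0.039062.
Step 5: alpha = 0.1. reject H0.

n_eff = 9, pos = 8, neg = 1, p = 0.039062, reject H0.


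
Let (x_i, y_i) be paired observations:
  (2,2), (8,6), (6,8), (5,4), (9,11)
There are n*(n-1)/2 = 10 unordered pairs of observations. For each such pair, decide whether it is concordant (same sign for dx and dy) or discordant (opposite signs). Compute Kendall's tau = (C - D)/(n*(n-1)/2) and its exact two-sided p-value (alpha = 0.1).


Step 1: Enumerate the 10 unordered pairs (i,j) with i<j and classify each by sign(x_j-x_i) * sign(y_j-y_i).
  (1,2):dx=+6,dy=+4->C; (1,3):dx=+4,dy=+6->C; (1,4):dx=+3,dy=+2->C; (1,5):dx=+7,dy=+9->C
  (2,3):dx=-2,dy=+2->D; (2,4):dx=-3,dy=-2->C; (2,5):dx=+1,dy=+5->C; (3,4):dx=-1,dy=-4->C
  (3,5):dx=+3,dy=+3->C; (4,5):dx=+4,dy=+7->C
Step 2: C = 9, D = 1, total pairs = 10.
Step 3: tau = (C - D)/(n(n-1)/2) = (9 - 1)/10 = 0.800000.
Step 4: Exact two-sided p-value (enumerate n! = 120 permutations of y under H0): p = 0.083333.
Step 5: alpha = 0.1. reject H0.

tau_b = 0.8000 (C=9, D=1), p = 0.083333, reject H0.


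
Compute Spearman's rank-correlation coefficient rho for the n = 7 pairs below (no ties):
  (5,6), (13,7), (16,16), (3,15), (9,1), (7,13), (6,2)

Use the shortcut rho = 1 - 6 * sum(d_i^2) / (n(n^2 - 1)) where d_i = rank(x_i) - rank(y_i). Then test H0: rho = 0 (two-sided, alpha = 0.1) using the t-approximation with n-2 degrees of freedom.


Step 1: Rank x and y separately (midranks; no ties here).
rank(x): 5->2, 13->6, 16->7, 3->1, 9->5, 7->4, 6->3
rank(y): 6->3, 7->4, 16->7, 15->6, 1->1, 13->5, 2->2
Step 2: d_i = R_x(i) - R_y(i); compute d_i^2.
  (2-3)^2=1, (6-4)^2=4, (7-7)^2=0, (1-6)^2=25, (5-1)^2=16, (4-5)^2=1, (3-2)^2=1
sum(d^2) = 48.
Step 3: rho = 1 - 6*48 / (7*(7^2 - 1)) = 1 - 288/336 = 0.142857.
Step 4: Under H0, t = rho * sqrt((n-2)/(1-rho^2)) = 0.3227 ~ t(5).
Step 5: Two-sided p-value from the t-distribution with 5 df = 0.759945.
Step 6: alpha = 0.1. fail to reject H0.

rho = 0.1429, p = 0.759945, fail to reject H0 at alpha = 0.1.


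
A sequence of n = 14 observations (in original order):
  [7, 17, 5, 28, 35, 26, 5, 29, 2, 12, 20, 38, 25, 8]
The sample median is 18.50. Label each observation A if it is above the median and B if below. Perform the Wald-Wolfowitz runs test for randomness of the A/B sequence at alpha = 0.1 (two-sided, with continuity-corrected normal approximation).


Step 1: Compute median = 18.50; label A = above, B = below.
Labels in order: BBBAAABABBAAAB  (n_A = 7, n_B = 7)
Step 2: Count runs R = 7.
Step 3: Under H0 (random ordering), E[R] = 2*n_A*n_B/(n_A+n_B) + 1 = 2*7*7/14 + 1 = 8.0000.
        Var[R] = 2*n_A*n_B*(2*n_A*n_B - n_A - n_B) / ((n_A+n_B)^2 * (n_A+n_B-1)) = 8232/2548 = 3.2308.
        SD[R] = 1.7974.
Step 4: Continuity-corrected z = (R + 0.5 - E[R]) / SD[R] = (7 + 0.5 - 8.0000) / 1.7974 = -0.2782.
Step 5: Two-sided p-value via normal approximation = 2*(1 - Phi(|z|)) = 0.780879.
Step 6: alpha = 0.1. fail to reject H0.

R = 7, z = -0.2782, p = 0.780879, fail to reject H0.


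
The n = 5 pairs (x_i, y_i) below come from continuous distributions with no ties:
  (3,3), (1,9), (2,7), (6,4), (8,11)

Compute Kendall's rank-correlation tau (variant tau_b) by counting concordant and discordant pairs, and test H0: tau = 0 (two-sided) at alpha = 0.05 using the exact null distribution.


Step 1: Enumerate the 10 unordered pairs (i,j) with i<j and classify each by sign(x_j-x_i) * sign(y_j-y_i).
  (1,2):dx=-2,dy=+6->D; (1,3):dx=-1,dy=+4->D; (1,4):dx=+3,dy=+1->C; (1,5):dx=+5,dy=+8->C
  (2,3):dx=+1,dy=-2->D; (2,4):dx=+5,dy=-5->D; (2,5):dx=+7,dy=+2->C; (3,4):dx=+4,dy=-3->D
  (3,5):dx=+6,dy=+4->C; (4,5):dx=+2,dy=+7->C
Step 2: C = 5, D = 5, total pairs = 10.
Step 3: tau = (C - D)/(n(n-1)/2) = (5 - 5)/10 = 0.000000.
Step 4: Exact two-sided p-value (enumerate n! = 120 permutations of y under H0): p = 1.000000.
Step 5: alpha = 0.05. fail to reject H0.

tau_b = 0.0000 (C=5, D=5), p = 1.000000, fail to reject H0.


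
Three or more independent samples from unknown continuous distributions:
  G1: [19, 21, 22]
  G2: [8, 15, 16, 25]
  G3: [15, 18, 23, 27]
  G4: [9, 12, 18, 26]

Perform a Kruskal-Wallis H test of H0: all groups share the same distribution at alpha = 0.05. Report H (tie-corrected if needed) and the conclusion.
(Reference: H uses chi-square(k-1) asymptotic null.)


Step 1: Combine all N = 15 observations and assign midranks.
sorted (value, group, rank): (8,G2,1), (9,G4,2), (12,G4,3), (15,G2,4.5), (15,G3,4.5), (16,G2,6), (18,G3,7.5), (18,G4,7.5), (19,G1,9), (21,G1,10), (22,G1,11), (23,G3,12), (25,G2,13), (26,G4,14), (27,G3,15)
Step 2: Sum ranks within each group.
R_1 = 30 (n_1 = 3)
R_2 = 24.5 (n_2 = 4)
R_3 = 39 (n_3 = 4)
R_4 = 26.5 (n_4 = 4)
Step 3: H = 12/(N(N+1)) * sum(R_i^2/n_i) - 3(N+1)
     = 12/(15*16) * (30^2/3 + 24.5^2/4 + 39^2/4 + 26.5^2/4) - 3*16
     = 0.050000 * 1005.88 - 48
     = 2.293750.
Step 4: Ties present; correction factor C = 1 - 12/(15^3 - 15) = 0.996429. Corrected H = 2.293750 / 0.996429 = 2.301971.
Step 5: Under H0, H ~ chi^2(3); p-value = 0.512143.
Step 6: alpha = 0.05. fail to reject H0.

H = 2.3020, df = 3, p = 0.512143, fail to reject H0.


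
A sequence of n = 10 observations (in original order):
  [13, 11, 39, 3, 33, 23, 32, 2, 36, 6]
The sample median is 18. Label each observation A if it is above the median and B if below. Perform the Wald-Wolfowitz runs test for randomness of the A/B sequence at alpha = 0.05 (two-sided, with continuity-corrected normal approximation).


Step 1: Compute median = 18; label A = above, B = below.
Labels in order: BBABAAABAB  (n_A = 5, n_B = 5)
Step 2: Count runs R = 7.
Step 3: Under H0 (random ordering), E[R] = 2*n_A*n_B/(n_A+n_B) + 1 = 2*5*5/10 + 1 = 6.0000.
        Var[R] = 2*n_A*n_B*(2*n_A*n_B - n_A - n_B) / ((n_A+n_B)^2 * (n_A+n_B-1)) = 2000/900 = 2.2222.
        SD[R] = 1.4907.
Step 4: Continuity-corrected z = (R - 0.5 - E[R]) / SD[R] = (7 - 0.5 - 6.0000) / 1.4907 = 0.3354.
Step 5: Two-sided p-value via normal approximation = 2*(1 - Phi(|z|)) = 0.737316.
Step 6: alpha = 0.05. fail to reject H0.

R = 7, z = 0.3354, p = 0.737316, fail to reject H0.


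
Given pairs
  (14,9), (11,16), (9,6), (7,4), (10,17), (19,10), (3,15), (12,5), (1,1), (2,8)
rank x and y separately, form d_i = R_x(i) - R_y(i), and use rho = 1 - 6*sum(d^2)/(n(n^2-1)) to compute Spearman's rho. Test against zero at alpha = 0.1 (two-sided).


Step 1: Rank x and y separately (midranks; no ties here).
rank(x): 14->9, 11->7, 9->5, 7->4, 10->6, 19->10, 3->3, 12->8, 1->1, 2->2
rank(y): 9->6, 16->9, 6->4, 4->2, 17->10, 10->7, 15->8, 5->3, 1->1, 8->5
Step 2: d_i = R_x(i) - R_y(i); compute d_i^2.
  (9-6)^2=9, (7-9)^2=4, (5-4)^2=1, (4-2)^2=4, (6-10)^2=16, (10-7)^2=9, (3-8)^2=25, (8-3)^2=25, (1-1)^2=0, (2-5)^2=9
sum(d^2) = 102.
Step 3: rho = 1 - 6*102 / (10*(10^2 - 1)) = 1 - 612/990 = 0.381818.
Step 4: Under H0, t = rho * sqrt((n-2)/(1-rho^2)) = 1.1685 ~ t(8).
Step 5: Two-sided p-value from the t-distribution with 8 df = 0.276255.
Step 6: alpha = 0.1. fail to reject H0.

rho = 0.3818, p = 0.276255, fail to reject H0 at alpha = 0.1.


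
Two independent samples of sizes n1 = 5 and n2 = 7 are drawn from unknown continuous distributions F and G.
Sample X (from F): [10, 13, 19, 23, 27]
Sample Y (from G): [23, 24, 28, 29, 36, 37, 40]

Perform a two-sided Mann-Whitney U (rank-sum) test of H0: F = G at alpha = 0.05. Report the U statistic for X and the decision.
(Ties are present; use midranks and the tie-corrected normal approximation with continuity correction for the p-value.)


Step 1: Combine and sort all 12 observations; assign midranks.
sorted (value, group): (10,X), (13,X), (19,X), (23,X), (23,Y), (24,Y), (27,X), (28,Y), (29,Y), (36,Y), (37,Y), (40,Y)
ranks: 10->1, 13->2, 19->3, 23->4.5, 23->4.5, 24->6, 27->7, 28->8, 29->9, 36->10, 37->11, 40->12
Step 2: Rank sum for X: R1 = 1 + 2 + 3 + 4.5 + 7 = 17.5.
Step 3: U_X = R1 - n1(n1+1)/2 = 17.5 - 5*6/2 = 17.5 - 15 = 2.5.
       U_Y = n1*n2 - U_X = 35 - 2.5 = 32.5.
Step 4: Ties are present, so use the tie-corrected normal approximation (with continuity correction) for the p-value.
Step 5: p-value = 0.018328; compare to alpha = 0.05. reject H0.

U_X = 2.5, p = 0.018328, reject H0 at alpha = 0.05.


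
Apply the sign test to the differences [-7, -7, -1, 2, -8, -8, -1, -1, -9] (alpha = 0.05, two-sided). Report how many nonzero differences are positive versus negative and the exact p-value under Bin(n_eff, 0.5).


Step 1: Discard zero differences. Original n = 9; n_eff = number of nonzero differences = 9.
Nonzero differences (with sign): -7, -7, -1, +2, -8, -8, -1, -1, -9
Step 2: Count signs: positive = 1, negative = 8.
Step 3: Under H0: P(positive) = 0.5, so the number of positives S ~ Bin(9, 0.5).
Step 4: Two-sided exact p-value = sum of Bin(9,0.5) probabilities at or below the observed probability = 0.039062.
Step 5: alpha = 0.05. reject H0.

n_eff = 9, pos = 1, neg = 8, p = 0.039062, reject H0.


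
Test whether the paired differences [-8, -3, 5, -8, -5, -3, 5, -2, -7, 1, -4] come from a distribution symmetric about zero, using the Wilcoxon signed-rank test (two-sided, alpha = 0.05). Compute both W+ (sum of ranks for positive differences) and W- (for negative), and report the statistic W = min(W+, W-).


Step 1: Drop any zero differences (none here) and take |d_i|.
|d| = [8, 3, 5, 8, 5, 3, 5, 2, 7, 1, 4]
Step 2: Midrank |d_i| (ties get averaged ranks).
ranks: |8|->10.5, |3|->3.5, |5|->7, |8|->10.5, |5|->7, |3|->3.5, |5|->7, |2|->2, |7|->9, |1|->1, |4|->5
Step 3: Attach original signs; sum ranks with positive sign and with negative sign.
W+ = 7 + 7 + 1 = 15
W- = 10.5 + 3.5 + 10.5 + 7 + 3.5 + 2 + 9 + 5 = 51
(Check: W+ + W- = 66 should equal n(n+1)/2 = 66.)
Step 4: Test statistic W = min(W+, W-) = 15.
Step 5: Ties in |d|, so use the tie-corrected normal approximation.
        E[W] = n(n+1)/4 = 11*12/4 = 33.
        Tie groups: |d|=3 (t=2), |d|=5 (t=3), |d|=8 (t=2); sum(t^3 - t) = 36.
        Var[W] = n(n+1)(2n+1)/24 - sum(t^3-t)/48 = 3036/24 - 36/48 = 125.75.
        z = (W - E[W]) / sqrt(Var[W]) = (15 - 33) / 11.2138 = -1.6052.
        Two-sided p = 2*Phi(z) = 0.108458.
Step 6: alpha = 0.05. fail to reject H0.

W+ = 15, W- = 51, W = min = 15, p = 0.108458, fail to reject H0.


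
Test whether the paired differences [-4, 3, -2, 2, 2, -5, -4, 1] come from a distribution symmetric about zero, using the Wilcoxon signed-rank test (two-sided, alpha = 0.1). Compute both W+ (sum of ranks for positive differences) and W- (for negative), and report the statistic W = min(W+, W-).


Step 1: Drop any zero differences (none here) and take |d_i|.
|d| = [4, 3, 2, 2, 2, 5, 4, 1]
Step 2: Midrank |d_i| (ties get averaged ranks).
ranks: |4|->6.5, |3|->5, |2|->3, |2|->3, |2|->3, |5|->8, |4|->6.5, |1|->1
Step 3: Attach original signs; sum ranks with positive sign and with negative sign.
W+ = 5 + 3 + 3 + 1 = 12
W- = 6.5 + 3 + 8 + 6.5 = 24
(Check: W+ + W- = 36 should equal n(n+1)/2 = 36.)
Step 4: Test statistic W = min(W+, W-) = 12.
Step 5: Ties in |d|, so use the tie-corrected normal approximation.
        E[W] = n(n+1)/4 = 8*9/4 = 18.
        Tie groups: |d|=2 (t=3), |d|=4 (t=2); sum(t^3 - t) = 30.
        Var[W] = n(n+1)(2n+1)/24 - sum(t^3-t)/48 = 1224/24 - 30/48 = 50.375.
        z = (W - E[W]) / sqrt(Var[W]) = (12 - 18) / 7.0975 = -0.8454.
        Two-sided p = 2*Phi(z) = 0.397908.
Step 6: alpha = 0.1. fail to reject H0.

W+ = 12, W- = 24, W = min = 12, p = 0.397908, fail to reject H0.


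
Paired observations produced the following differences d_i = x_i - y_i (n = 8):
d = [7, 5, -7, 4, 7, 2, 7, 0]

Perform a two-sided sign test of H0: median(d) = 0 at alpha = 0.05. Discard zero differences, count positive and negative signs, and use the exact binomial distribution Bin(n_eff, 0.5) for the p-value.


Step 1: Discard zero differences. Original n = 8; n_eff = number of nonzero differences = 7.
Nonzero differences (with sign): +7, +5, -7, +4, +7, +2, +7
Step 2: Count signs: positive = 6, negative = 1.
Step 3: Under H0: P(positive) = 0.5, so the number of positives S ~ Bin(7, 0.5).
Step 4: Two-sided exact p-value = sum of Bin(7,0.5) probabilities at or below the observed probability = 0.125000.
Step 5: alpha = 0.05. fail to reject H0.

n_eff = 7, pos = 6, neg = 1, p = 0.125000, fail to reject H0.


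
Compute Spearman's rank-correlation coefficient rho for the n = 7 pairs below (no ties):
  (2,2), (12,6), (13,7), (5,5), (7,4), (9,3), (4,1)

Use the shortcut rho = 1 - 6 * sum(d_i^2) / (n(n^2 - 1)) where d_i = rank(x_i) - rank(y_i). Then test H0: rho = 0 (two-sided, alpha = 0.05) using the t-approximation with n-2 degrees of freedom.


Step 1: Rank x and y separately (midranks; no ties here).
rank(x): 2->1, 12->6, 13->7, 5->3, 7->4, 9->5, 4->2
rank(y): 2->2, 6->6, 7->7, 5->5, 4->4, 3->3, 1->1
Step 2: d_i = R_x(i) - R_y(i); compute d_i^2.
  (1-2)^2=1, (6-6)^2=0, (7-7)^2=0, (3-5)^2=4, (4-4)^2=0, (5-3)^2=4, (2-1)^2=1
sum(d^2) = 10.
Step 3: rho = 1 - 6*10 / (7*(7^2 - 1)) = 1 - 60/336 = 0.821429.
Step 4: Under H0, t = rho * sqrt((n-2)/(1-rho^2)) = 3.2206 ~ t(5).
Step 5: Two-sided p-value from the t-distribution with 5 df = 0.023449.
Step 6: alpha = 0.05. reject H0.

rho = 0.8214, p = 0.023449, reject H0 at alpha = 0.05.


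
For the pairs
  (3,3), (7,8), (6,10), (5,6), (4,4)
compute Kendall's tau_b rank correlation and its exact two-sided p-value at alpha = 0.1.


Step 1: Enumerate the 10 unordered pairs (i,j) with i<j and classify each by sign(x_j-x_i) * sign(y_j-y_i).
  (1,2):dx=+4,dy=+5->C; (1,3):dx=+3,dy=+7->C; (1,4):dx=+2,dy=+3->C; (1,5):dx=+1,dy=+1->C
  (2,3):dx=-1,dy=+2->D; (2,4):dx=-2,dy=-2->C; (2,5):dx=-3,dy=-4->C; (3,4):dx=-1,dy=-4->C
  (3,5):dx=-2,dy=-6->C; (4,5):dx=-1,dy=-2->C
Step 2: C = 9, D = 1, total pairs = 10.
Step 3: tau = (C - D)/(n(n-1)/2) = (9 - 1)/10 = 0.800000.
Step 4: Exact two-sided p-value (enumerate n! = 120 permutations of y under H0): p = 0.083333.
Step 5: alpha = 0.1. reject H0.

tau_b = 0.8000 (C=9, D=1), p = 0.083333, reject H0.
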